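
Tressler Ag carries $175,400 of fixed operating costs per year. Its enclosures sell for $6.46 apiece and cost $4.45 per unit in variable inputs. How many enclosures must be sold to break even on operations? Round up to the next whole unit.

87,264 enclosures

Each unit contributes $6.46 − $4.45 = $2.01.
Break-even volume = fixed costs ÷ CM per unit = $175,400 ÷ $2.01 = 87,263.68, so 87,264 enclosures.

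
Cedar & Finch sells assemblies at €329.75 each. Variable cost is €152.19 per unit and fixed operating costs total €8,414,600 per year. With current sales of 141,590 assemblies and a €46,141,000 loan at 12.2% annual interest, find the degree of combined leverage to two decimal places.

2.27

At 141,590 units, contribution = 141,590 × €177.56 = €25,140,720.40.
Operating income = contribution − fixed costs = €25,140,720.40 − €8,414,600 = €16,726,120.40. Interest = €5,629,202.00.
DOL = €25,140,720.40 ÷ €16,726,120.40 = 1.5031; DFL = €16,726,120.40 ÷ €11,096,918.40 = 1.5073.
DCL = DOL × DFL = 1.5031 × 1.5073 = 2.2656.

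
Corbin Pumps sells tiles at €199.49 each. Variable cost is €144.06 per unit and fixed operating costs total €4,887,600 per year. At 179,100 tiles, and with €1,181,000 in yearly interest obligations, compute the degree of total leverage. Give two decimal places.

At 179,100 units, contribution = 179,100 × €55.43 = €9,927,513.00.
EBIT = €9,927,513.00 − €4,887,600 = €5,039,913.00. Interest = €1,181,000.00, so EBIT − I = €3,858,913.00.
DCL = contribution ÷ (EBIT − I) = €9,927,513.00 ÷ €3,858,913.00 = 2.5726.

2.57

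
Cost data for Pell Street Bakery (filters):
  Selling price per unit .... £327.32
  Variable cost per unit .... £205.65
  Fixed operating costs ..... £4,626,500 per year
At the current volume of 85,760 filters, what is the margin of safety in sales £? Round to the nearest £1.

£15,624,625

Each unit contributes £327.32 − £205.65 = £121.67. Break-even units = £4,626,500 ÷ £121.67 = 38,024.99; break-even revenue = 38,024.99 × £327.32 = £12,446,338.29.
Actual sales revenue = 85,760 × £327.32 = £28,070,963.20.
Margin of safety = £28,070,963.20 − £12,446,338.29 = £15,624,625.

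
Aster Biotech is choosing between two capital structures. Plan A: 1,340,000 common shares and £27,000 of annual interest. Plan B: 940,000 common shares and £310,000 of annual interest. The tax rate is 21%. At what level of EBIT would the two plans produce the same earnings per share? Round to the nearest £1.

Set EPS_A = EPS_B: (EBIT − £27,000)(1 − 0.21) ÷ 1,340,000 = (EBIT − £310,000)(1 − 0.21) ÷ 940,000.
Cancelling (1 − t) and cross-multiplying: 940,000·(EBIT − 27,000) = 1,340,000·(EBIT − 310,000).
EBIT × (1,340,000 − 940,000) = 310,000 × 1,340,000 − 27,000 × 940,000 = 390,020,000,000, so EBIT = 390,020,000,000 ÷ 400,000 = 975,050.00.

£975,050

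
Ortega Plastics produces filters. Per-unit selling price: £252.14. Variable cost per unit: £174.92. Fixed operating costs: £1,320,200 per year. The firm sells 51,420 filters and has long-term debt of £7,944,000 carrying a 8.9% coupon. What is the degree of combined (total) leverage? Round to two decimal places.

2.04

At 51,420 units, contribution = 51,420 × £77.22 = £3,970,652.40.
Operating income = contribution − fixed costs = £3,970,652.40 − £1,320,200 = £2,650,452.40. Interest = £707,016.00.
DOL = £3,970,652.40 ÷ £2,650,452.40 = 1.4981; DFL = £2,650,452.40 ÷ £1,943,436.40 = 1.3638.
Combined leverage = 1.4981 × 1.3638 = 2.0431.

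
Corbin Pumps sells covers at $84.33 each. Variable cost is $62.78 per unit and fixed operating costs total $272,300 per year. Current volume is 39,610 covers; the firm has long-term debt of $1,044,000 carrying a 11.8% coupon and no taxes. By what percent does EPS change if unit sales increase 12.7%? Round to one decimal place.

+23.7%

At 39,610 units, contribution = 39,610 × $21.55 = $853,595.50.
EBIT = $853,595.50 − $272,300 = $581,295.50.
After interest of $123,192.00, pre-tax earnings = $458,103.50.
Degree of combined leverage = contribution ÷ (EBIT − I) = $853,595.50 ÷ $458,103.50 = 1.8633.
%ΔEPS = DCL × %ΔSales = 1.8633 × +12.7% = +23.7%.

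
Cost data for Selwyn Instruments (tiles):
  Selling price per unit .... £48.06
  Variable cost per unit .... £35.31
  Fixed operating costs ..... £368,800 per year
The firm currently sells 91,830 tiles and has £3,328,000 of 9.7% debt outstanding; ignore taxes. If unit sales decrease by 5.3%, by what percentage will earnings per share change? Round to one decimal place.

Total contribution margin = 91,830 × £12.75 = £1,170,832.50.
EBIT = £1,170,832.50 − £368,800 = £802,032.50.
Interest = £322,816.00, so EBIT − I = £479,216.50.
Degree of combined leverage = contribution ÷ (EBIT − I) = £1,170,832.50 ÷ £479,216.50 = 2.4432.
EPS therefore changes by 2.4432 × (-5.3%) = -12.9%.

-12.9%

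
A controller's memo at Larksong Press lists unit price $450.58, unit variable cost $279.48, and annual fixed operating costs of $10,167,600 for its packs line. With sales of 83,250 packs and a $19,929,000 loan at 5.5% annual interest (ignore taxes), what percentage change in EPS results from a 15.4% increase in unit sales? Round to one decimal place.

Contribution at this volume is 83,250 × $171.10 = $14,244,075.00.
EBIT = $14,244,075.00 − $10,167,600 = $4,076,475.00.
Interest = $1,096,095.00, so EBIT − I = $2,980,380.00.
Degree of combined leverage = contribution ÷ (EBIT − I) = $14,244,075.00 ÷ $2,980,380.00 = 4.7793.
EPS therefore changes by 4.7793 × (+15.4%) = +73.6%.

+73.6%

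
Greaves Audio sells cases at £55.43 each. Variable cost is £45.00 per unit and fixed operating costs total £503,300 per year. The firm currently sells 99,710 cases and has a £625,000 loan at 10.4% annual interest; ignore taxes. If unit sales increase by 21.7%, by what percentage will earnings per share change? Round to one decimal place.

At 99,710 units, contribution = 99,710 × £10.43 = £1,039,975.30.
Subtracting fixed costs: EBIT = £1,039,975.30 − £503,300 = £536,675.30.
After interest of £65,000.00, pre-tax earnings = £471,675.30.
DCL = total CM / (EBIT − I) = £1,039,975.30 / £471,675.30 = 2.2049.
%ΔEPS = DCL × %ΔSales = 2.2049 × +21.7% = +47.8%.

+47.8%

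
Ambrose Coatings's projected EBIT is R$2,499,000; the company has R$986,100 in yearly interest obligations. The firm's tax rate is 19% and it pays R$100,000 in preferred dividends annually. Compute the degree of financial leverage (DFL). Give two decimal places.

Annual interest charges come to R$986,100.00.
Preferred dividends grossed up pre-tax: R$100,000 / (1 − 0.19) = R$123,456.79.
DFL = EBIT ÷ [EBIT − I − D_p/(1−t)] = R$2,499,000 ÷ [R$2,499,000 − R$986,100.00 − R$123,456.79] = R$2,499,000 ÷ R$1,389,443.21 = 1.7986.

1.80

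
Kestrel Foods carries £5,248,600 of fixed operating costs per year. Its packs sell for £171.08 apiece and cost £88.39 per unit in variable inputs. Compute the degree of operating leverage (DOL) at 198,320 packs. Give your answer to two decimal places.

At 198,320 units, contribution = 198,320 × £82.69 = £16,399,080.80.
Subtracting fixed costs: EBIT = £16,399,080.80 − £5,248,600 = £11,150,480.80.
So DOL = total CM / EBIT = £16,399,080.80 / £11,150,480.80 = 1.4707.

1.47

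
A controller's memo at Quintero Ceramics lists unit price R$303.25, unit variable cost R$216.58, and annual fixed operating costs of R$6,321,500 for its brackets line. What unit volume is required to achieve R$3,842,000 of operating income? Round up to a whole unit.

117,267 brackets

Contribution margin per unit = R$303.25 − R$216.58 = R$86.67.
Required volume = (fixed costs + target profit) ÷ CM = (R$6,321,500 + R$3,842,000) ÷ R$86.67 = 117,266.64, so 117,267 brackets.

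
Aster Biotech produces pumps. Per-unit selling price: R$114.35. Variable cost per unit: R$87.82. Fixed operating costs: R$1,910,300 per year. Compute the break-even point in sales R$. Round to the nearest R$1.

R$8,233,803

CM per unit = R$114.35 − R$87.82 = R$26.53; CM ratio = R$26.53 / R$114.35 = 0.2320.
Break-even revenue = fixed costs × price ÷ CM = R$1,910,300 × R$114.35 ÷ R$26.53 = R$8,233,803.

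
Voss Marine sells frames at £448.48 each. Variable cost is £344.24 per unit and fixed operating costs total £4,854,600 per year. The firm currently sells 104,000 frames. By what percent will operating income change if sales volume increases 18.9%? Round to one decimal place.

+34.2%

Total contribution margin = 104,000 × £104.24 = £10,840,960.00.
EBIT = £10,840,960.00 − £4,854,600 = £5,986,360.00.
DOL = contribution ÷ EBIT = £10,840,960.00 ÷ £5,986,360.00 = 1.8109.
Operating income changes by 1.8109 × +18.9% = +34.2%.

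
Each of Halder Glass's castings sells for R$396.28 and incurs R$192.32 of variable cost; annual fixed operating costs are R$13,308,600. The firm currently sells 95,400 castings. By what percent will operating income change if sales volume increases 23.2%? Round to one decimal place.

+73.4%

Contribution at this volume is 95,400 × R$203.96 = R$19,457,784.00.
EBIT = R$19,457,784.00 − R$13,308,600 = R$6,149,184.00.
Degree of operating leverage = R$19,457,784.00 / R$6,149,184.00 = 3.1643.
So EBIT moves 3.1643 × (+23.2%) = +73.4%.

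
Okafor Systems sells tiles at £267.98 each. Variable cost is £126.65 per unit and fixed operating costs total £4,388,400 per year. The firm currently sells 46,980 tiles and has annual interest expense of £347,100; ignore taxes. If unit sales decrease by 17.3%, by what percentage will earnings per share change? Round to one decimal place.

-60.3%

At 46,980 units, contribution = 46,980 × £141.33 = £6,639,683.40.
Operating income = contribution − fixed costs = £6,639,683.40 − £4,388,400 = £2,251,283.40.
After interest of £347,100.00, pre-tax earnings = £1,904,183.40.
Degree of combined leverage = contribution ÷ (EBIT − I) = £6,639,683.40 ÷ £1,904,183.40 = 3.4869.
%ΔEPS = DCL × %ΔSales = 3.4869 × -17.3% = -60.3%.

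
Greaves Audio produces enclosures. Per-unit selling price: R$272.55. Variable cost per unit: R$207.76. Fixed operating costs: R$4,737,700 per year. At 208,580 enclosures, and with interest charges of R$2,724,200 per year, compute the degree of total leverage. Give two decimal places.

2.23

Total contribution margin = 208,580 × R$64.79 = R$13,513,898.20.
Subtracting fixed costs: EBIT = R$13,513,898.20 − R$4,737,700 = R$8,776,198.20. Interest = R$2,724,200.00, so EBIT − I = R$6,051,998.20.
Degree of total leverage = total CM / (EBIT − interest) = R$13,513,898.20 / R$6,051,998.20 = 2.2330.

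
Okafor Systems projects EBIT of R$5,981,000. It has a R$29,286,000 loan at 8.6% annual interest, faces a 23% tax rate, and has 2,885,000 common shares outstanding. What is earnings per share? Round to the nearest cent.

R$0.92

Interest = R$2,518,596.00, so EBT = R$5,981,000 − R$2,518,596.00 = R$3,462,404.00.
Net income = R$3,462,404.00 × (1 − 0.23) = R$2,666,051.08.
EPS = R$2,666,051.08 ÷ 2,885,000 = R$0.92.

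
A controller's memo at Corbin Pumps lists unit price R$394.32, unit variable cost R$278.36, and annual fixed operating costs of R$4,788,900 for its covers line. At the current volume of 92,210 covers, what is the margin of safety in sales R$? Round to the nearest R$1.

R$20,075,675

Each unit contributes R$394.32 − R$278.36 = R$115.96. Break-even units = R$4,788,900 ÷ R$115.96 = 41,297.86; break-even revenue = 41,297.86 × R$394.32 = R$16,284,572.68.
Current sales = 92,210 × R$394.32 = R$36,360,247.20.
Margin of safety = R$36,360,247.20 − R$16,284,572.68 = R$20,075,675.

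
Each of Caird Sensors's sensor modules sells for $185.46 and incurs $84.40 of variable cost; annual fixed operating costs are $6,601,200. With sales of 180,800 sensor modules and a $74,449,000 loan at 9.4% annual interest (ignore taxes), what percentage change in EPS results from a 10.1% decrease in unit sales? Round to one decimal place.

-39.5%

Contribution at this volume is 180,800 × $101.06 = $18,271,648.00.
Operating income = contribution − fixed costs = $18,271,648.00 − $6,601,200 = $11,670,448.00.
Interest = $6,998,206.00, so EBIT − I = $4,672,242.00.
DCL = total CM / (EBIT − I) = $18,271,648.00 / $4,672,242.00 = 3.9107.
%ΔEPS = DCL × %ΔSales = 3.9107 × -10.1% = -39.5%.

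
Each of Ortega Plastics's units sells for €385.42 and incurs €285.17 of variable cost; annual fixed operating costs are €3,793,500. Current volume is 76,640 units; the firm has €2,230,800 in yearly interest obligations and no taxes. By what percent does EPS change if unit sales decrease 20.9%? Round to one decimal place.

-96.8%

At 76,640 units, contribution = 76,640 × €100.25 = €7,683,160.00.
EBIT = €7,683,160.00 − €3,793,500 = €3,889,660.00.
After interest of €2,230,800.00, pre-tax earnings = €1,658,860.00.
DCL = total CM / (EBIT − I) = €7,683,160.00 / €1,658,860.00 = 4.6316.
%ΔEPS = DCL × %ΔSales = 4.6316 × -20.9% = -96.8%.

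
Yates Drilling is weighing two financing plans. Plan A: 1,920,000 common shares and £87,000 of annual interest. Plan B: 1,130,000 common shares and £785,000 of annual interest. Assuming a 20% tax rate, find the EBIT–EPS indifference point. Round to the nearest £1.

At indifference, (EBIT − 87,000)(1 − t)/1,920,000 = (EBIT − 785,000)(1 − t)/1,130,000.
Cancelling (1 − t) and cross-multiplying: 1,130,000·(EBIT − 87,000) = 1,920,000·(EBIT − 785,000).
EBIT × (1,920,000 − 1,130,000) = 785,000 × 1,920,000 − 87,000 × 1,130,000 = 1,408,890,000,000, so EBIT = 1,408,890,000,000 ÷ 790,000 = 1,783,405.06.

£1,783,405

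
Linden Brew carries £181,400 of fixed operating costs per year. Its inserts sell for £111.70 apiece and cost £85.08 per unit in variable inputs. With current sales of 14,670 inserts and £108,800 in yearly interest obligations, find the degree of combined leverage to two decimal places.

Contribution at this volume is 14,670 × £26.62 = £390,515.40.
Subtracting fixed costs: EBIT = £390,515.40 − £181,400 = £209,115.40. Interest = £108,800.00, so EBIT − I = £100,315.40.
Degree of total leverage = total CM / (EBIT − interest) = £390,515.40 / £100,315.40 = 3.8929.

3.89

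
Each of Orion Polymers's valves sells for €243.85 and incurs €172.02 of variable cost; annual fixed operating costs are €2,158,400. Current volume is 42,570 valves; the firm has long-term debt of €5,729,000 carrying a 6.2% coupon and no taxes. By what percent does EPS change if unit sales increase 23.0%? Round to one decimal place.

+129.2%

Contribution at this volume is 42,570 × €71.83 = €3,057,803.10.
Subtracting fixed costs: EBIT = €3,057,803.10 − €2,158,400 = €899,403.10.
After interest of €355,198.00, pre-tax earnings = €544,205.10.
Degree of combined leverage = contribution ÷ (EBIT − I) = €3,057,803.10 ÷ €544,205.10 = 5.6188.
%ΔEPS = DCL × %ΔSales = 5.6188 × +23.0% = +129.2%.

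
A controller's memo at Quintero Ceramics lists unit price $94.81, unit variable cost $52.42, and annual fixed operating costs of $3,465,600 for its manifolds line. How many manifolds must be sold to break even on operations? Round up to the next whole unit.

81,756 manifolds

Each unit contributes $94.81 − $52.42 = $42.39.
Units to break even: $3,465,600 ÷ $42.39 = 81,755.13, rounded up to 81,756.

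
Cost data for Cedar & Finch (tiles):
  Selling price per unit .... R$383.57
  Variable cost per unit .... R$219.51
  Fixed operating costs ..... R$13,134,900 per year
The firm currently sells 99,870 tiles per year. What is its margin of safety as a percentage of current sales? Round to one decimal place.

19.8%

Unit CM = price − variable cost = R$383.57 − R$219.51 = R$164.06. Break-even units = R$13,134,900 ÷ R$164.06 = 80,061.56; break-even revenue = 80,061.56 × R$383.57 = R$30,709,213.66.
Actual sales revenue = 99,870 × R$383.57 = R$38,307,135.90.
Margin of safety = (R$38,307,135.90 − R$30,709,213.66) ÷ R$38,307,135.90 = 19.8%.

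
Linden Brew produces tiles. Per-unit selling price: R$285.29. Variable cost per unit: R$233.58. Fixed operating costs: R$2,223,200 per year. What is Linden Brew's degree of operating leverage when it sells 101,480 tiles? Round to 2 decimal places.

Contribution at this volume is 101,480 × R$51.71 = R$5,247,530.80.
Subtracting fixed costs: EBIT = R$5,247,530.80 − R$2,223,200 = R$3,024,330.80.
Degree of operating leverage = R$5,247,530.80 / R$3,024,330.80 = 1.7351.

1.74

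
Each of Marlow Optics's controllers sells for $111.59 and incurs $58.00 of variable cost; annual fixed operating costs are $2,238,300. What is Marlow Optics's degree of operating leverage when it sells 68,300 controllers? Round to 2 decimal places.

2.57

At 68,300 units, contribution = 68,300 × $53.59 = $3,660,197.00.
EBIT = $3,660,197.00 − $2,238,300 = $1,421,897.00.
DOL = contribution ÷ EBIT = $3,660,197.00 ÷ $1,421,897.00 = 2.5742.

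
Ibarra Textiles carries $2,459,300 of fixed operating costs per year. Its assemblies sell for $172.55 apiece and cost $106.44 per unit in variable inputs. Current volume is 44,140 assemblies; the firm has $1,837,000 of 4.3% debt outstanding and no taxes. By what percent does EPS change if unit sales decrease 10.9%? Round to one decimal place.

Contribution at this volume is 44,140 × $66.11 = $2,918,095.40.
Operating income = contribution − fixed costs = $2,918,095.40 − $2,459,300 = $458,795.40.
After interest of $78,991.00, pre-tax earnings = $379,804.40.
DCL = total CM / (EBIT − I) = $2,918,095.40 / $379,804.40 = 7.6832.
EPS therefore changes by 7.6832 × (-10.9%) = -83.7%.

-83.7%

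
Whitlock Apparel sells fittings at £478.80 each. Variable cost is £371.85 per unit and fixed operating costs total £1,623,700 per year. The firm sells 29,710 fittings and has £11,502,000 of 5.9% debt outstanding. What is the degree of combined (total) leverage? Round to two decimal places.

3.63

Total contribution margin = 29,710 × £106.95 = £3,177,484.50.
EBIT = £3,177,484.50 − £1,623,700 = £1,553,784.50. Interest = £678,618.00.
DOL = £3,177,484.50 ÷ £1,553,784.50 = 2.0450; DFL = £1,553,784.50 ÷ £875,166.50 = 1.7754.
DCL = DOL × DFL = 2.0450 × 1.7754 = 3.6307.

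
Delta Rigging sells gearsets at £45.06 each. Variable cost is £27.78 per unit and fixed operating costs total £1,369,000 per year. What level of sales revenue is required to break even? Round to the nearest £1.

CM per unit = £45.06 − £27.78 = £17.28; CM ratio = £17.28 / £45.06 = 0.3835.
Break-even revenue = fixed costs × price ÷ CM = £1,369,000 × £45.06 ÷ £17.28 = £3,569,858.

£3,569,858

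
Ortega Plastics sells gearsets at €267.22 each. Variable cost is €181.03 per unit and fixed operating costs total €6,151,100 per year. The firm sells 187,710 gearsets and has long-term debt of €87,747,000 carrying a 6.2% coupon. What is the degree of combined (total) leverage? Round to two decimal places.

Contribution at this volume is 187,710 × €86.19 = €16,178,724.90.
Subtracting fixed costs: EBIT = €16,178,724.90 − €6,151,100 = €10,027,624.90. Interest = €5,440,314.00, so EBIT − I = €4,587,310.90.
Degree of total leverage = total CM / (EBIT − interest) = €16,178,724.90 / €4,587,310.90 = 3.5268.

3.53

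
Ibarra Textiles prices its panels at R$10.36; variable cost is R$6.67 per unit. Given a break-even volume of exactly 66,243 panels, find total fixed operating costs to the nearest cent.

Contribution margin per unit = R$10.36 − R$6.67 = R$3.69.
Since BE = FC / CM, FC = 66,243 × R$3.69 = R$244,436.67.

R$244,436.67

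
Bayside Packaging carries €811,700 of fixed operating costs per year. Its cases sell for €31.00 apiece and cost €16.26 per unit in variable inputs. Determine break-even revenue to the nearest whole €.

€1,707,103

Contribution margin per unit = €31.00 − €16.26 = €14.74, a CM ratio of €14.74 ÷ €31.00 = 0.4755.
Break-even sales = FC ÷ CM ratio = €811,700 × €31.00 / €14.74 = €1,707,103.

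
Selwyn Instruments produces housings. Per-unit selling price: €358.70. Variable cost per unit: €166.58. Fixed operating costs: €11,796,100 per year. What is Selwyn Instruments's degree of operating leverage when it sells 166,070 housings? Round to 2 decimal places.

1.59

Contribution at this volume is 166,070 × €192.12 = €31,905,368.40.
Operating income = contribution − fixed costs = €31,905,368.40 − €11,796,100 = €20,109,268.40.
Degree of operating leverage = €31,905,368.40 / €20,109,268.40 = 1.5866.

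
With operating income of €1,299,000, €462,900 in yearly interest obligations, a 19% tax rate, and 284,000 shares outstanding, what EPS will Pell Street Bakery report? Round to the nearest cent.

€2.38

Pre-tax income = €1,299,000 − €462,900.00 = €836,100.00.
Net income = €836,100.00 × (1 − 0.19) = €677,241.00.
EPS = €677,241.00 ÷ 284,000 = €2.38.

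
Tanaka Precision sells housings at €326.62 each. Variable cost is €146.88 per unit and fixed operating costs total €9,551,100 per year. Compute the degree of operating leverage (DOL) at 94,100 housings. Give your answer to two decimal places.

Contribution at this volume is 94,100 × €179.74 = €16,913,534.00.
EBIT = €16,913,534.00 − €9,551,100 = €7,362,434.00.
DOL = contribution ÷ EBIT = €16,913,534.00 ÷ €7,362,434.00 = 2.2973.

2.30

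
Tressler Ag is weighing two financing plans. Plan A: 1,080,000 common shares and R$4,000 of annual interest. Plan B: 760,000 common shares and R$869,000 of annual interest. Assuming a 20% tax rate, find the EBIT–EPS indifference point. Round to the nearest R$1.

Set EPS_A = EPS_B: (EBIT − R$4,000)(1 − 0.20) ÷ 1,080,000 = (EBIT − R$869,000)(1 − 0.20) ÷ 760,000.
The (1 − t) factor cancels: (EBIT − 4,000) × 760,000 = (EBIT − 869,000) × 1,080,000.
Solving, EBIT = (869,000·1,080,000 − 4,000·760,000) / (1,080,000 − 760,000) = 935,480,000,000 / 320,000 = 2,923,375.00.

R$2,923,375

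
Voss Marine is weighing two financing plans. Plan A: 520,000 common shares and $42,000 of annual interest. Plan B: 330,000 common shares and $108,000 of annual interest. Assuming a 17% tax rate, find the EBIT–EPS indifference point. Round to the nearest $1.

$222,632

At indifference, (EBIT − 42,000)(1 − t)/520,000 = (EBIT − 108,000)(1 − t)/330,000.
The (1 − t) factor cancels: (EBIT − 42,000) × 330,000 = (EBIT − 108,000) × 520,000.
Solving, EBIT = (108,000·520,000 − 42,000·330,000) / (520,000 − 330,000) = 42,300,000,000 / 190,000 = 222,631.58.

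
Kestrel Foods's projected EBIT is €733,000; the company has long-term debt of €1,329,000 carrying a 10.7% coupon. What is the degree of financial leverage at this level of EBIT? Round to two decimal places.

1.24

Annual interest charges come to €142,203.00.
Degree of financial leverage = EBIT / (EBIT − interest) = €733,000 / €590,797.00 = 1.2407.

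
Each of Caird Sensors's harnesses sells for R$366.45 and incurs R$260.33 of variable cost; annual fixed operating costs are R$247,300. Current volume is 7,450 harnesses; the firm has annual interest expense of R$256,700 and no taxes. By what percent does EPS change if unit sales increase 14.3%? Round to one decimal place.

+39.4%

At 7,450 units, contribution = 7,450 × R$106.12 = R$790,594.00.
EBIT = R$790,594.00 − R$247,300 = R$543,294.00.
Interest = R$256,700.00, so EBIT − I = R$286,594.00.
Degree of combined leverage = contribution ÷ (EBIT − I) = R$790,594.00 ÷ R$286,594.00 = 2.7586.
EPS therefore changes by 2.7586 × (+14.3%) = +39.4%.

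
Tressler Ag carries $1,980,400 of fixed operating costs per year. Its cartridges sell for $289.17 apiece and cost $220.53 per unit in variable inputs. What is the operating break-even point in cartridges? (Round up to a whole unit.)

Each unit contributes $289.17 − $220.53 = $68.64.
Break-even volume = fixed costs ÷ CM per unit = $1,980,400 ÷ $68.64 = 28,851.98, so 28,852 cartridges.

28,852 cartridges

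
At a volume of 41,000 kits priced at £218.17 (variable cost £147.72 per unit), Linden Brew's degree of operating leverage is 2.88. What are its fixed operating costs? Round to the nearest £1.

£1,885,516

At 41,000 units, contribution = 41,000 × £70.45 = £2,888,450.00.
DOL = contribution / EBIT, so EBIT = £2,888,450.00 / 2.88 = £1,002,934.03.
Fixed costs = CM − EBIT = £2,888,450.00 − £1,002,934.03 = £1,885,516.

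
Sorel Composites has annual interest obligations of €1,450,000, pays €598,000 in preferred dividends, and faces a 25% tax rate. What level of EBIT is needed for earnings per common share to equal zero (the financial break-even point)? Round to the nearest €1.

Grossing the preferred dividend up to pre-tax terms: €598,000 / (1 − 0.25) = €797,333.33.
Financial break-even EBIT = interest + D_p ÷ (1 − t) = €1,450,000 + €797,333.33 = €2,247,333.33.

€2,247,333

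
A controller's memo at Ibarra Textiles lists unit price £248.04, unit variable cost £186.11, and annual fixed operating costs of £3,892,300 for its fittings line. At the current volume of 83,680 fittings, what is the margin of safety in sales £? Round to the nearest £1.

£5,166,675

Unit CM = price − variable cost = £248.04 − £186.11 = £61.93. Break-even units = £3,892,300 ÷ £61.93 = 62,849.99; break-even revenue = 62,849.99 × £248.04 = £15,589,312.00.
Actual sales revenue = 83,680 × £248.04 = £20,755,987.20.
Margin of safety = £20,755,987.20 − £15,589,312.00 = £5,166,675.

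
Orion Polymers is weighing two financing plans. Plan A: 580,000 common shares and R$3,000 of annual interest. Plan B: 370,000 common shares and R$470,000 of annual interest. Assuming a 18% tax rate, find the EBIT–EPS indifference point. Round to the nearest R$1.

R$1,292,810

Set EPS_A = EPS_B: (EBIT − R$3,000)(1 − 0.18) ÷ 580,000 = (EBIT − R$470,000)(1 − 0.18) ÷ 370,000.
The (1 − t) factor cancels: (EBIT − 3,000) × 370,000 = (EBIT − 470,000) × 580,000.
EBIT × (580,000 − 370,000) = 470,000 × 580,000 − 3,000 × 370,000 = 271,490,000,000, so EBIT = 271,490,000,000 ÷ 210,000 = 1,292,809.52.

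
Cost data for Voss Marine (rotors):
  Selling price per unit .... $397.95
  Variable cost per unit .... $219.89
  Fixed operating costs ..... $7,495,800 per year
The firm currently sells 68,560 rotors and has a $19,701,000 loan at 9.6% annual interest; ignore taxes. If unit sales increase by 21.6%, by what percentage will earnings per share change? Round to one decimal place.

Total contribution margin = 68,560 × $178.06 = $12,207,793.60.
EBIT = $12,207,793.60 − $7,495,800 = $4,711,993.60.
Interest = $1,891,296.00, so EBIT − I = $2,820,697.60.
Degree of combined leverage = contribution ÷ (EBIT − I) = $12,207,793.60 ÷ $2,820,697.60 = 4.3279.
%ΔEPS = DCL × %ΔSales = 4.3279 × +21.6% = +93.5%.

+93.5%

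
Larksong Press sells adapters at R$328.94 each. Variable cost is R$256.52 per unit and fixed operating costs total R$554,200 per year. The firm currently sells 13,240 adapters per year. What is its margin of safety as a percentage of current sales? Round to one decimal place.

42.2%

Each unit contributes R$328.94 − R$256.52 = R$72.42. Break-even units = R$554,200 ÷ R$72.42 = 7,652.58; break-even revenue = 7,652.58 × R$328.94 = R$2,517,240.38.
Actual sales revenue = 13,240 × R$328.94 = R$4,355,165.60.
Margin of safety = (R$4,355,165.60 − R$2,517,240.38) ÷ R$4,355,165.60 = 42.2%.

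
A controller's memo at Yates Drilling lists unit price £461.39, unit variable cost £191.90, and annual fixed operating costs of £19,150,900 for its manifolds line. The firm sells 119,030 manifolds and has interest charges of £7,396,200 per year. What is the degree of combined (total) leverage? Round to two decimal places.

5.80

At 119,030 units, contribution = 119,030 × £269.49 = £32,077,394.70.
Subtracting fixed costs: EBIT = £32,077,394.70 − £19,150,900 = £12,926,494.70. Interest = £7,396,200.00, so EBIT − I = £5,530,294.70.
Degree of total leverage = total CM / (EBIT − interest) = £32,077,394.70 / £5,530,294.70 = 5.8003.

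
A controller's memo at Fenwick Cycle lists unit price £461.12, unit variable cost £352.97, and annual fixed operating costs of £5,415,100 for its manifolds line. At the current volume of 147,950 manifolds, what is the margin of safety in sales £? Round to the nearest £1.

Contribution margin per unit = £461.12 − £352.97 = £108.15. Break-even units = £5,415,100 ÷ £108.15 = 50,070.27; break-even revenue = 50,070.27 × £461.12 = £23,088,404.18.
Actual sales revenue = 147,950 × £461.12 = £68,222,704.00.
Margin of safety = £68,222,704.00 − £23,088,404.18 = £45,134,300.

£45,134,300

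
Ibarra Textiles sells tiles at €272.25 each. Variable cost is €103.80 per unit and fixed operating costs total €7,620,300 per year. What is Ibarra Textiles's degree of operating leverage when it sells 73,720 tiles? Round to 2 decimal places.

2.59

Contribution at this volume is 73,720 × €168.45 = €12,418,134.00.
EBIT = €12,418,134.00 − €7,620,300 = €4,797,834.00.
So DOL = total CM / EBIT = €12,418,134.00 / €4,797,834.00 = 2.5883.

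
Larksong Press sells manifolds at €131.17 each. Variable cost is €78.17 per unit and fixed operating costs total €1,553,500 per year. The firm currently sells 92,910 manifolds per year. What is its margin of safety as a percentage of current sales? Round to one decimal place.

Contribution margin per unit = €131.17 − €78.17 = €53.00. Break-even units = €1,553,500 ÷ €53.00 = 29,311.32; break-even revenue = 29,311.32 × €131.17 = €3,844,765.94.
Actual sales revenue = 92,910 × €131.17 = €12,187,004.70.
Margin of safety = (€12,187,004.70 − €3,844,765.94) ÷ €12,187,004.70 = 68.5%.

68.5%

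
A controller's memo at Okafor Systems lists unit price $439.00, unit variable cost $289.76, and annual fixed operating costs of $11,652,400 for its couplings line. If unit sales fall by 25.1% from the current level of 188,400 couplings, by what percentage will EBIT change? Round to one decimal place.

Contribution at this volume is 188,400 × $149.24 = $28,116,816.00.
Subtracting fixed costs: EBIT = $28,116,816.00 − $11,652,400 = $16,464,416.00.
So DOL = total CM / EBIT = $28,116,816.00 / $16,464,416.00 = 1.7077.
%ΔEBIT = DOL × %ΔSales = 1.7077 × -25.1% = -42.9%.

-42.9%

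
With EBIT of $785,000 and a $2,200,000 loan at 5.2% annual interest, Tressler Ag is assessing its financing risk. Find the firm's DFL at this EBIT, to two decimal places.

Interest = $114,400.00.
DFL = EBIT ÷ (EBIT − I) = $785,000 ÷ ($785,000 − $114,400.00) = $785,000 ÷ $670,600.00 = 1.1706.

1.17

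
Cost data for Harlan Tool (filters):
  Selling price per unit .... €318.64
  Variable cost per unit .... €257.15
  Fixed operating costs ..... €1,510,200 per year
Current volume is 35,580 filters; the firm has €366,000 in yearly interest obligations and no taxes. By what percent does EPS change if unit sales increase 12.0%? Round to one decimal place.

Total contribution margin = 35,580 × €61.49 = €2,187,814.20.
Operating income = contribution − fixed costs = €2,187,814.20 − €1,510,200 = €677,614.20.
Interest = €366,000.00, so EBIT − I = €311,614.20.
DCL = total CM / (EBIT − I) = €2,187,814.20 / €311,614.20 = 7.0209.
EPS therefore changes by 7.0209 × (+12.0%) = +84.3%.

+84.3%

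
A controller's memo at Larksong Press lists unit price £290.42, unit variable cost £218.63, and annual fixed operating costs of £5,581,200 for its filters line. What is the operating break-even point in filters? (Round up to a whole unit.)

Each unit contributes £290.42 − £218.63 = £71.79.
Break-even Q = £5,581,200 / £71.79 = 77,743.42 → 77,744 filters.

77,744 filters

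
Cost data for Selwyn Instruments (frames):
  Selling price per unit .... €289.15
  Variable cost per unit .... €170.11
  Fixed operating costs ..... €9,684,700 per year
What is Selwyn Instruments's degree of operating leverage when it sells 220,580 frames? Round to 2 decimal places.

1.58

At 220,580 units, contribution = 220,580 × €119.04 = €26,257,843.20.
Operating income = contribution − fixed costs = €26,257,843.20 − €9,684,700 = €16,573,143.20.
DOL = contribution ÷ EBIT = €26,257,843.20 ÷ €16,573,143.20 = 1.5844.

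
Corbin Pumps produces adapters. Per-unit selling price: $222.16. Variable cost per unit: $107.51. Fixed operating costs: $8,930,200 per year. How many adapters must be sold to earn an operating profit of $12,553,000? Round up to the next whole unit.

187,381 adapters

Unit CM = price − variable cost = $222.16 − $107.51 = $114.65.
Required volume = (fixed costs + target profit) ÷ CM = ($8,930,200 + $12,553,000) ÷ $114.65 = 187,380.72, so 187,381 adapters.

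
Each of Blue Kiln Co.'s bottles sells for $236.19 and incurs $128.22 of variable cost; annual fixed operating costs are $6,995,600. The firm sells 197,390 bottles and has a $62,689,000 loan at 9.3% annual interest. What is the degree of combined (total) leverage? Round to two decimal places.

Contribution at this volume is 197,390 × $107.97 = $21,312,198.30.
Subtracting fixed costs: EBIT = $21,312,198.30 − $6,995,600 = $14,316,598.30. Interest = $5,830,077.00, so EBIT − I = $8,486,521.30.
Degree of total leverage = total CM / (EBIT − interest) = $21,312,198.30 / $8,486,521.30 = 2.5113.

2.51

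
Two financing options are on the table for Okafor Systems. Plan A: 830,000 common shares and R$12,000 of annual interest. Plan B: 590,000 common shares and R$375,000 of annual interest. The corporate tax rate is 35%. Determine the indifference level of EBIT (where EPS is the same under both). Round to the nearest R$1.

Set EPS_A = EPS_B: (EBIT − R$12,000)(1 − 0.35) ÷ 830,000 = (EBIT − R$375,000)(1 − 0.35) ÷ 590,000.
The (1 − t) factor cancels: (EBIT − 12,000) × 590,000 = (EBIT − 375,000) × 830,000.
EBIT × (830,000 − 590,000) = 375,000 × 830,000 − 12,000 × 590,000 = 304,170,000,000, so EBIT = 304,170,000,000 ÷ 240,000 = 1,267,375.00.

R$1,267,375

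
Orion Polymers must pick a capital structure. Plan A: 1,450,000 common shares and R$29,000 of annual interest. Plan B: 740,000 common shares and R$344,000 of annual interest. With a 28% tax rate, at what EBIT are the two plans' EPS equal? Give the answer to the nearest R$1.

R$672,310

At indifference, (EBIT − 29,000)(1 − t)/1,450,000 = (EBIT − 344,000)(1 − t)/740,000.
The (1 − t) factor cancels: (EBIT − 29,000) × 740,000 = (EBIT − 344,000) × 1,450,000.
Solving, EBIT = (344,000·1,450,000 − 29,000·740,000) / (1,450,000 − 740,000) = 477,340,000,000 / 710,000 = 672,309.86.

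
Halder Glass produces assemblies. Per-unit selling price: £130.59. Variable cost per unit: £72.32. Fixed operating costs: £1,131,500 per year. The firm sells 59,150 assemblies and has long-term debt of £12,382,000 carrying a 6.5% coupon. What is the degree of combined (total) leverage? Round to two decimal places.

At 59,150 units, contribution = 59,150 × £58.27 = £3,446,670.50.
EBIT = £3,446,670.50 − £1,131,500 = £2,315,170.50. Interest = £804,830.00.
DOL = £3,446,670.50 ÷ £2,315,170.50 = 1.4887; DFL = £2,315,170.50 ÷ £1,510,340.50 = 1.5329.
DCL = DOL × DFL = 1.4887 × 1.5329 = 2.2820.

2.28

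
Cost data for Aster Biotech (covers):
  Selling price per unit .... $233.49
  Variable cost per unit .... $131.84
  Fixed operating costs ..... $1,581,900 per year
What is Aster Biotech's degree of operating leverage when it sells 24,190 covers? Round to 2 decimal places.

2.80

Contribution at this volume is 24,190 × $101.65 = $2,458,913.50.
EBIT = $2,458,913.50 − $1,581,900 = $877,013.50.
So DOL = total CM / EBIT = $2,458,913.50 / $877,013.50 = 2.8037.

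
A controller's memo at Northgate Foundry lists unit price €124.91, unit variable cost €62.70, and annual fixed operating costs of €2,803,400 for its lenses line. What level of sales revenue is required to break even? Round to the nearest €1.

€5,628,881

CM per unit = €124.91 − €62.70 = €62.21; CM ratio = €62.21 / €124.91 = 0.4980.
Break-even revenue = fixed costs × price ÷ CM = €2,803,400 × €124.91 ÷ €62.21 = €5,628,881.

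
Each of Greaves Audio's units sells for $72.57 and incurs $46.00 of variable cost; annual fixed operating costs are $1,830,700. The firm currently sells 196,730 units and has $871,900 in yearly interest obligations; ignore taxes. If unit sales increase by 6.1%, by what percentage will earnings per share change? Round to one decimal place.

Contribution at this volume is 196,730 × $26.57 = $5,227,116.10.
Operating income = contribution − fixed costs = $5,227,116.10 − $1,830,700 = $3,396,416.10.
Interest = $871,900.00, so EBIT − I = $2,524,516.10.
Degree of combined leverage = contribution ÷ (EBIT − I) = $5,227,116.10 ÷ $2,524,516.10 = 2.0705.
%ΔEPS = DCL × %ΔSales = 2.0705 × +6.1% = +12.6%.

+12.6%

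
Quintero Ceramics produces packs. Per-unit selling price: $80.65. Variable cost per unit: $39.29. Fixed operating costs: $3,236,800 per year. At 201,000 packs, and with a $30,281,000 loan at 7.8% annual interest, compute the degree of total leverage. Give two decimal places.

Total contribution margin = 201,000 × $41.36 = $8,313,360.00.
Operating income = contribution − fixed costs = $8,313,360.00 − $3,236,800 = $5,076,560.00. Interest = $2,361,918.00, so EBIT − I = $2,714,642.00.
Degree of total leverage = total CM / (EBIT − interest) = $8,313,360.00 / $2,714,642.00 = 3.0624.

3.06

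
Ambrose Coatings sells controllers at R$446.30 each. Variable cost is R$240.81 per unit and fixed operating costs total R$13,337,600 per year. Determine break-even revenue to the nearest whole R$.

R$28,967,691

Contribution margin per unit = R$446.30 − R$240.81 = R$205.49, a CM ratio of R$205.49 ÷ R$446.30 = 0.4604.
Break-even revenue = fixed costs × price ÷ CM = R$13,337,600 × R$446.30 ÷ R$205.49 = R$28,967,691.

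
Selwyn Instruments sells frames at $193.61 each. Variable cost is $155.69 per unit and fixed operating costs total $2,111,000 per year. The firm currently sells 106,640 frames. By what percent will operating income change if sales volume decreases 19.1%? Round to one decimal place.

Total contribution margin = 106,640 × $37.92 = $4,043,788.80.
EBIT = $4,043,788.80 − $2,111,000 = $1,932,788.80.
Degree of operating leverage = $4,043,788.80 / $1,932,788.80 = 2.0922.
Operating income changes by 2.0922 × -19.1% = -40.0%.

-40.0%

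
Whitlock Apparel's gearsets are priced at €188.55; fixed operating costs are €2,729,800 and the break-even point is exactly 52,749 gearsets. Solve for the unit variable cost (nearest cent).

€136.80

Contribution per unit must be FC / Q = €2,729,800 / 52,749 = €51.7507.
Hence VC = price − CM = €188.55 − €51.7507 = €136.80.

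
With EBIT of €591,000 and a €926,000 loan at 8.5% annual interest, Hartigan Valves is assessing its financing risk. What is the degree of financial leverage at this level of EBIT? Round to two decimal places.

Interest = €78,710.00.
Degree of financial leverage = EBIT / (EBIT − interest) = €591,000 / €512,290.00 = 1.1536.

1.15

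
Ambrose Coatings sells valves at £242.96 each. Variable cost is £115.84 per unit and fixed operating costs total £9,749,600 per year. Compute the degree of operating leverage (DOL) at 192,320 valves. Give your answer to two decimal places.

Contribution at this volume is 192,320 × £127.12 = £24,447,718.40.
EBIT = £24,447,718.40 − £9,749,600 = £14,698,118.40.
DOL = contribution ÷ EBIT = £24,447,718.40 ÷ £14,698,118.40 = 1.6633.

1.66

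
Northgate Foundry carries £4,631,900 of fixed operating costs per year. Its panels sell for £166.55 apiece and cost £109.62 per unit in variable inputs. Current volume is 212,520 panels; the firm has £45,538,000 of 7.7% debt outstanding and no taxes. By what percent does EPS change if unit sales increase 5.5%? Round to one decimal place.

At 212,520 units, contribution = 212,520 × £56.93 = £12,098,763.60.
Operating income = contribution − fixed costs = £12,098,763.60 − £4,631,900 = £7,466,863.60.
Interest = £3,506,426.00, so EBIT − I = £3,960,437.60.
Degree of combined leverage = contribution ÷ (EBIT − I) = £12,098,763.60 ÷ £3,960,437.60 = 3.0549.
EPS therefore changes by 3.0549 × (+5.5%) = +16.8%.

+16.8%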